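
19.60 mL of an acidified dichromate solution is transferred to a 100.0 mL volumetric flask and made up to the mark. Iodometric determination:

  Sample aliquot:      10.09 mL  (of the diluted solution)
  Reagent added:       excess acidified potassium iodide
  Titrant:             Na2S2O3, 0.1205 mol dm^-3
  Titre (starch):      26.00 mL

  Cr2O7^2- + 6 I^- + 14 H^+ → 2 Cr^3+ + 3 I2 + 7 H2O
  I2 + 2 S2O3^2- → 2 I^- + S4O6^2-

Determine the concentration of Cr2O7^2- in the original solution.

0.2640 mol/L

n(S2O3^2-) = 0.02600 × 0.1205 = 3.133 × 10^-3 mol
n(I2) = n(S2O3^2-)/2 = 1.567 × 10^-3 mol
From the 1:3 ratio, n(Cr2O7^2-) in the aliquot = 1/3 × 1.567 × 10^-3 = 5.222 × 10^-4 mol
[Cr2O7^2-]_dilute = 5.222 × 10^-4 / 0.01009 = 0.05175 mol/L
[Cr2O7^2-]_original = 0.05175 × 100.0/19.60 = 0.2640 mol/L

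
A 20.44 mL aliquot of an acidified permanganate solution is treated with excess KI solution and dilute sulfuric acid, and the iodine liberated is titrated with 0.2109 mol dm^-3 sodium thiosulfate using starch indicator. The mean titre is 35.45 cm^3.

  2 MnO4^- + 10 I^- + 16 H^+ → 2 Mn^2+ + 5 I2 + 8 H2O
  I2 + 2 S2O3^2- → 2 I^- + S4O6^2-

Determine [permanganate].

n(S2O3^2-) = 0.03545 × 0.2109 = 7.476 × 10^-3 mol
n(I2) = n(S2O3^2-)/2 = 3.738 × 10^-3 mol
From the 2:5 ratio, n(MnO4^-) in the aliquot = 2/5 × 3.738 × 10^-3 = 1.495 × 10^-3 mol
[MnO4^-] = 1.495 × 10^-3 / 0.02044 = 0.07315 mol/L

0.07315 mol/L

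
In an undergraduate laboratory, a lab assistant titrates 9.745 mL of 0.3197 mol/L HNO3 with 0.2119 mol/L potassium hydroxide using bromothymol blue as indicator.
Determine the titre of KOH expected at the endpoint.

HNO3 + KOH → KNO3 + H2O
n(HNO3) = 0.009745 L × 0.3197 mol/L = 3.115 × 10^-3 mol
n(KOH) = 3.115 × 10^-3 mol (1:1 stoichiometry)
V(KOH) = 3.115 × 10^-3 mol / 0.2119 mol/L = 0.01470 L = 14.70 mL

14.70 mL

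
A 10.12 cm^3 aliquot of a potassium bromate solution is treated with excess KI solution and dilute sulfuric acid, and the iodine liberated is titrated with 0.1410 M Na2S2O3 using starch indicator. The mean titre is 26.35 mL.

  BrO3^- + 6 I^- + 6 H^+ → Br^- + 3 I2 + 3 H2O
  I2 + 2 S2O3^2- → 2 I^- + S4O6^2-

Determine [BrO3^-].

0.06119 M

n(S2O3^2-) = 0.02635 × 0.1410 = 3.715 × 10^-3 mol
n(I2) = n(S2O3^2-)/2 = 1.858 × 10^-3 mol
From the 1:3 ratio, n(BrO3^-) in the aliquot = 1/3 × 1.858 × 10^-3 = 6.192 × 10^-4 mol
[BrO3^-] = 6.192 × 10^-4 / 0.01012 = 0.06119 mol/L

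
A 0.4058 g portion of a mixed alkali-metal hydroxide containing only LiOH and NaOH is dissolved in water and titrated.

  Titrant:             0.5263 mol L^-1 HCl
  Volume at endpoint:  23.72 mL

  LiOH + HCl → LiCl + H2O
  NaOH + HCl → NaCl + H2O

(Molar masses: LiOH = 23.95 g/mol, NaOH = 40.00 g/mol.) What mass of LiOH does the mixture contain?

n(HCl) = 0.02372 × 0.5263 = 0.01248 mol
Let x = n(LiOH), y = n(NaOH).
Titrant: 1x + 1y = 0.01248;  mass: 23.95x + 40.00y = 0.4058
Solving, x = 5.829 × 10^-3 mol, y = 6.655 × 10^-3 mol
mass of LiOH = 5.829 × 10^-3 × 23.95 = 0.1396 g

0.1396 g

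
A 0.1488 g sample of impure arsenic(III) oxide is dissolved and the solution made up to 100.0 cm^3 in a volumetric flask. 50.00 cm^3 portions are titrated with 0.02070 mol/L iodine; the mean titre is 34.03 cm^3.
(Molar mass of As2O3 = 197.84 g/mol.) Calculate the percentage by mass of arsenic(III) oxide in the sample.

As2O3 + 2 I2 + 2 H2O → As2O5 + 4 HI
n(I2) per titration = 0.03403 × 0.02070 = 7.044 × 10^-4 mol
From the 1:2 ratio, n(As2O3) in each aliquot = 1/2 × 7.044 × 10^-4 = 3.522 × 10^-4 mol
n(As2O3) in the whole flask = 3.522 × 10^-4 × 100.0/50.00 = 7.044 × 10^-4 mol
mass of As2O3 = 7.044 × 10^-4 × 197.84 = 0.1394 g
% As2O3 = 0.1394 / 0.1488 × 100 = 93.66 %

93.66 %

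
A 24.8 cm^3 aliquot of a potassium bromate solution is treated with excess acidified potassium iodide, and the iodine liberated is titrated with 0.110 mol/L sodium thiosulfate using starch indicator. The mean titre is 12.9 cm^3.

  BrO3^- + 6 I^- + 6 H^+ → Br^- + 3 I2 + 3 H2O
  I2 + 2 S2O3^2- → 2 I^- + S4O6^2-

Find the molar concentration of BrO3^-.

0.00954 mol/L

n(S2O3^2-) = 0.0129 × 0.110 = 1.42 × 10^-3 mol
n(I2) = n(S2O3^2-)/2 = 7.10 × 10^-4 mol
From the 1:3 ratio, n(BrO3^-) in the aliquot = 1/3 × 7.10 × 10^-4 = 2.37 × 10^-4 mol
[BrO3^-] = 2.37 × 10^-4 / 0.0248 = 0.00954 mol/L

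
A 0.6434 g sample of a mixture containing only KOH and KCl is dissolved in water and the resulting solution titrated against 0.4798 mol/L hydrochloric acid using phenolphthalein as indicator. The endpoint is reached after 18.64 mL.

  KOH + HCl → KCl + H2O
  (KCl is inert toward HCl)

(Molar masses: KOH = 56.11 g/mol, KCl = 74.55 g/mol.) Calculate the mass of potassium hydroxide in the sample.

n(HCl) = 0.01864 × 0.4798 = 8.943 × 10^-3 mol
Let x = n(KOH), y = n(KCl).
Titrant: 1x = 8.943 × 10^-3;  mass: 56.11x + 74.55y = 0.6434
Solving, x = 8.943 × 10^-3 mol, y = 1.899 × 10^-3 mol
mass of KOH = 8.943 × 10^-3 × 56.11 = 0.5018 g

0.5018 g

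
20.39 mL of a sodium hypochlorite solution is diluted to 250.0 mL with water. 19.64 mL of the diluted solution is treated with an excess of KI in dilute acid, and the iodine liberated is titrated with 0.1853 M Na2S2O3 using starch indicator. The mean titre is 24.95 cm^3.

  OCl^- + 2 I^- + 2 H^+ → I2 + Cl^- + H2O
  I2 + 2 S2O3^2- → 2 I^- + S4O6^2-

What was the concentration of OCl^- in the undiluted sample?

1.443 M

n(S2O3^2-) = 0.02495 × 0.1853 = 4.623 × 10^-3 mol
n(I2) = n(S2O3^2-)/2 = 2.312 × 10^-3 mol
n(OCl^-) in the aliquot = 2.312 × 10^-3 mol (1:1 ratio)
[OCl^-]_dilute = 2.312 × 10^-3 / 0.01964 = 0.1177 mol/L
[OCl^-]_original = 0.1177 × 250.0/20.39 = 1.443 mol/L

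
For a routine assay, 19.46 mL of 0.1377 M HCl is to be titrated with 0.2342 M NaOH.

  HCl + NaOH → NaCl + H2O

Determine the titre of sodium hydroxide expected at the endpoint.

11.44 mL

n(HCl) = 0.01946 L × 0.1377 mol/L = 2.680 × 10^-3 mol
n(NaOH) = 2.680 × 10^-3 mol (1:1 stoichiometry)
V(NaOH) = 2.680 × 10^-3 mol / 0.2342 mol/L = 0.01144 L = 11.44 mL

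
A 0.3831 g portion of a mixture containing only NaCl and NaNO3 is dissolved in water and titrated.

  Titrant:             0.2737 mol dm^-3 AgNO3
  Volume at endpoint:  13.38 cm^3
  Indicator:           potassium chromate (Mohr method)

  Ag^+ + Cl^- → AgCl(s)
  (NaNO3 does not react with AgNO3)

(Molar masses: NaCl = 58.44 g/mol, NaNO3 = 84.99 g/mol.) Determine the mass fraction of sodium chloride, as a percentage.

n(AgNO3) = 0.01338 × 0.2737 = 3.662 × 10^-3 mol
Let x = n(NaCl), y = n(NaNO3).
Titrant: 1x = 3.662 × 10^-3;  mass: 58.44x + 84.99y = 0.3831
Solving, x = 3.662 × 10^-3 mol, y = 1.989 × 10^-3 mol
mass of NaCl = 3.662 × 10^-3 × 58.44 = 0.2140 g
% NaCl = 0.2140 / 0.3831 × 100 = 55.86 %

55.86 %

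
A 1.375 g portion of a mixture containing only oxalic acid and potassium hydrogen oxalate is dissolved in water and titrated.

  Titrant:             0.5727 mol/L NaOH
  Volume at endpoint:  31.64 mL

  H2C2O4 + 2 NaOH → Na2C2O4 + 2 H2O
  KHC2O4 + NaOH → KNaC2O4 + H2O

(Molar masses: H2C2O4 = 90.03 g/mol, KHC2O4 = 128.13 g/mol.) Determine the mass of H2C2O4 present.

n(NaOH) = 0.03164 × 0.5727 = 0.01812 mol
Let x = n(H2C2O4), y = n(KHC2O4).
Titrant: 2x + 1y = 0.01812;  mass: 90.03x + 128.13y = 1.375
Solving, x = 5.695 × 10^-3 mol, y = 6.729 × 10^-3 mol
mass of H2C2O4 = 5.695 × 10^-3 × 90.03 = 0.5128 g

0.5128 g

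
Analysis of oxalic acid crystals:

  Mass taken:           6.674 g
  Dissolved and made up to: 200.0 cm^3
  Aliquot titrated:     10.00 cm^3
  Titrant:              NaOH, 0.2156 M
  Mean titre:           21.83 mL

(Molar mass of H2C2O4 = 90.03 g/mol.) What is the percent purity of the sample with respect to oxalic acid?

63.49 %

H2C2O4 + 2 NaOH → Na2C2O4 + 2 H2O
n(NaOH) per titration = 0.02183 × 0.2156 = 4.707 × 10^-3 mol
From the 1:2 ratio, n(H2C2O4) in each aliquot = 1/2 × 4.707 × 10^-3 = 2.353 × 10^-3 mol
n(H2C2O4) in the whole flask = 2.353 × 10^-3 × 200.0/10.00 = 0.04707 mol
mass of H2C2O4 = 0.04707 × 90.03 = 4.237 g
% H2C2O4 = 4.237 / 6.674 × 100 = 63.49 %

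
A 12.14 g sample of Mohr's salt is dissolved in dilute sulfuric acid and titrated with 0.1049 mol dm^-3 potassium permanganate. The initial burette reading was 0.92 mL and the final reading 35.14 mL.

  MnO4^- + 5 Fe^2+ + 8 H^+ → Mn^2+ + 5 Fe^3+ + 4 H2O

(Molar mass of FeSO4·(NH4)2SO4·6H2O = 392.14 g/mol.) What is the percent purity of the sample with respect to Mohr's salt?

n(KMnO4) = 0.03422 L × 0.1049 mol/L = 3.590 × 10^-3 mol
From the 5:1 ratio, n(FeSO4·(NH4)2SO4·6H2O) = 5/1 × 3.590 × 10^-3 = 0.01795 mol
mass of FeSO4·(NH4)2SO4·6H2O = 0.01795 × 392.14 g/mol = 7.038 g
% FeSO4·(NH4)2SO4·6H2O = 7.038 / 12.14 × 100 = 57.98 %

57.98 %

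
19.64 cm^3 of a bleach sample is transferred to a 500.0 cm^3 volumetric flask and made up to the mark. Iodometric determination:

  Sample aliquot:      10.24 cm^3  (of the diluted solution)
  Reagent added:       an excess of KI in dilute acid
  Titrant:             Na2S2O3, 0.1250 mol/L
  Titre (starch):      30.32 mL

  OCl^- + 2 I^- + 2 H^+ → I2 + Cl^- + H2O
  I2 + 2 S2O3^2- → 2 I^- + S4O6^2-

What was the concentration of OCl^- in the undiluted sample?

4.711 mol/L

n(S2O3^2-) = 0.03032 × 0.1250 = 3.790 × 10^-3 mol
n(I2) = n(S2O3^2-)/2 = 1.895 × 10^-3 mol
n(OCl^-) in the aliquot = 1.895 × 10^-3 mol (1:1 ratio)
[OCl^-]_dilute = 1.895 × 10^-3 / 0.01024 = 0.1851 mol/L
[OCl^-]_original = 0.1851 × 500.0/19.64 = 4.711 mol/L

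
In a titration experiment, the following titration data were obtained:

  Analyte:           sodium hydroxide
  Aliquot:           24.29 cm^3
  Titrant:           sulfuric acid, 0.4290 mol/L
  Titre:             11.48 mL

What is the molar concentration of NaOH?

0.4055 mol/L

2 NaOH + H2SO4 → Na2SO4 + 2 H2O
n(H2SO4) = 0.01148 L × 0.4290 mol/L = 4.925 × 10^-3 mol
From the 2:1 mole ratio, n(NaOH) = 2/1 × 4.925 × 10^-3 = 9.850 × 10^-3 mol
[NaOH] = 9.850 × 10^-3 mol / 0.02429 L = 0.4055 mol/L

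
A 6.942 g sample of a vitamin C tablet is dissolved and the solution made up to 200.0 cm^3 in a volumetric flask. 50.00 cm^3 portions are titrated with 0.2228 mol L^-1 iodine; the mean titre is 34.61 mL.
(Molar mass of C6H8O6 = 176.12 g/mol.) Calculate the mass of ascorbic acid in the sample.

C6H8O6 + I2 → C6H6O6 + 2 HI
n(I2) per titration = 0.03461 × 0.2228 = 7.711 × 10^-3 mol
n(C6H8O6) in each aliquot = 7.711 × 10^-3 mol (1:1 ratio)
n(C6H8O6) in the whole flask = 7.711 × 10^-3 × 200.0/50.00 = 0.03084 mol
mass of C6H8O6 = 0.03084 × 176.12 = 5.432 g

5.432 g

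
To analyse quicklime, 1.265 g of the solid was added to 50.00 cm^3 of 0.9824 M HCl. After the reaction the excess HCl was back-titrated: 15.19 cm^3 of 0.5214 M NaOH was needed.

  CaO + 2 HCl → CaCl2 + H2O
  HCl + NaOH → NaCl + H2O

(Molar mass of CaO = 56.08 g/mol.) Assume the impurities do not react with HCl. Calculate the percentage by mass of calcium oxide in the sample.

91.32 %

n(HCl) added = 0.05000 × 0.9824 = 0.04912 mol
n(NaOH) used in back-titration = 0.01519 × 0.5214 = 7.920 × 10^-3 mol
n(HCl) left over = 7.920 × 10^-3 mol (1:1 ratio)
n(HCl) consumed by analyte = 0.04912 − 7.920 × 10^-3 = 0.04120 mol
From the 1:2 ratio, n(CaO) = 1/2 × 0.04120 = 0.02060 mol
mass of CaO = 0.02060 × 56.08 = 1.155 g
% CaO = 1.155 / 1.265 × 100 = 91.32 %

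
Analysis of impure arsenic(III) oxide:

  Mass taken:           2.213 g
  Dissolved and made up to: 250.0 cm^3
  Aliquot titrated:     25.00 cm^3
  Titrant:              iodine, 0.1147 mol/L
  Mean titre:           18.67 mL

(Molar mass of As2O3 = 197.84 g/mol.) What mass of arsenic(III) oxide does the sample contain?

As2O3 + 2 I2 + 2 H2O → As2O5 + 4 HI
n(I2) per titration = 0.01867 × 0.1147 = 2.141 × 10^-3 mol
From the 1:2 ratio, n(As2O3) in each aliquot = 1/2 × 2.141 × 10^-3 = 1.071 × 10^-3 mol
n(As2O3) in the whole flask = 1.071 × 10^-3 × 250.0/25.00 = 0.01071 mol
mass of As2O3 = 0.01071 × 197.84 = 2.118 g

2.118 g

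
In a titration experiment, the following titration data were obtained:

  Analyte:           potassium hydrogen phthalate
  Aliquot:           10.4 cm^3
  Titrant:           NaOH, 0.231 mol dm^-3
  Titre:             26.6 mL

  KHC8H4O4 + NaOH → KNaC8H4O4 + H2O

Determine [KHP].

0.591 mol/L

n(NaOH) = 0.0266 L × 0.231 mol/L = 6.14 × 10^-3 mol
n(KHC8H4O4) = 6.14 × 10^-3 mol (1:1 mole ratio)
[KHC8H4O4] = 6.14 × 10^-3 mol / 0.0104 L = 0.591 mol/L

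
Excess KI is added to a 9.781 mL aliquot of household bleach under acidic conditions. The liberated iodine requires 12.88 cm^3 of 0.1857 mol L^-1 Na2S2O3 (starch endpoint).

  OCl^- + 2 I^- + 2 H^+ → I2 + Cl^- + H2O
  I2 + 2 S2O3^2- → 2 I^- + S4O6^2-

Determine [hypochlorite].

n(S2O3^2-) = 0.01288 × 0.1857 = 2.392 × 10^-3 mol
n(I2) = n(S2O3^2-)/2 = 1.196 × 10^-3 mol
n(OCl^-) in the aliquot = 1.196 × 10^-3 mol (1:1 ratio)
[OCl^-] = 1.196 × 10^-3 / 0.009781 = 0.1223 mol/L

0.1223 mol/L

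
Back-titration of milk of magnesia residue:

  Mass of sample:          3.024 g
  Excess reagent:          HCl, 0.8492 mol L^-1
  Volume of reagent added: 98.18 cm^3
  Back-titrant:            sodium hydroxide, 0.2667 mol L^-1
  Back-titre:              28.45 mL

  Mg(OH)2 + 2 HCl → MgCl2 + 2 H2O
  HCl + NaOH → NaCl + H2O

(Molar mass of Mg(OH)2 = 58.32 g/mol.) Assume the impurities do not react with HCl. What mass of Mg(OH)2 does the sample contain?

n(HCl) added = 0.09818 × 0.8492 = 0.08337 mol
n(NaOH) used in back-titration = 0.02845 × 0.2667 = 7.588 × 10^-3 mol
n(HCl) left over = 7.588 × 10^-3 mol (1:1 ratio)
n(HCl) consumed by analyte = 0.08337 − 7.588 × 10^-3 = 0.07579 mol
From the 1:2 ratio, n(Mg(OH)2) = 1/2 × 0.07579 = 0.03789 mol
mass of Mg(OH)2 = 0.03789 × 58.32 = 2.210 g

2.210 g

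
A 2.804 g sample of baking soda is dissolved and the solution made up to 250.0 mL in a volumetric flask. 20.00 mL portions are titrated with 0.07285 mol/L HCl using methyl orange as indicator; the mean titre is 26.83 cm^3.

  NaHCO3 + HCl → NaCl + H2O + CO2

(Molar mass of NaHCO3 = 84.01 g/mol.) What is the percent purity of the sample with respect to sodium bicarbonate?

n(HCl) per titration = 0.02683 × 0.07285 = 1.955 × 10^-3 mol
n(NaHCO3) in each aliquot = 1.955 × 10^-3 mol (1:1 ratio)
n(NaHCO3) in the whole flask = 1.955 × 10^-3 × 250.0/20.00 = 0.02443 mol
mass of NaHCO3 = 0.02443 × 84.01 = 2.053 g
% NaHCO3 = 2.053 / 2.804 × 100 = 73.20 %

73.20 %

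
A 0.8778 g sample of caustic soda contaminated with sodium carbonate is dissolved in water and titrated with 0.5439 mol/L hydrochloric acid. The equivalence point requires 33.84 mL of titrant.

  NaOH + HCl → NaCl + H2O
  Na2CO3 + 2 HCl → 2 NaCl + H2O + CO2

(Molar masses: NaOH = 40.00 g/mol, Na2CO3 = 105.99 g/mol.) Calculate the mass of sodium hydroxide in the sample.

n(HCl) = 0.03384 × 0.5439 = 0.01841 mol
Let x = n(NaOH), y = n(Na2CO3).
Titrant: 1x + 2y = 0.01841;  mass: 40.00x + 105.99y = 0.8778
Solving, x = 7.511 × 10^-3 mol, y = 5.447 × 10^-3 mol
mass of NaOH = 7.511 × 10^-3 × 40.00 = 0.3004 g

0.3004 g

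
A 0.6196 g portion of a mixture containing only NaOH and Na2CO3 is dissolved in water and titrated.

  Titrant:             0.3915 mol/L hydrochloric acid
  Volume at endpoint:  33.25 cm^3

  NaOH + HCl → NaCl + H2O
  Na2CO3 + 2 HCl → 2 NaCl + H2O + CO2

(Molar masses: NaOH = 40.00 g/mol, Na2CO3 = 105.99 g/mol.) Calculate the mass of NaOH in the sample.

n(HCl) = 0.03325 × 0.3915 = 0.01302 mol
Let x = n(NaOH), y = n(Na2CO3).
Titrant: 1x + 2y = 0.01302;  mass: 40.00x + 105.99y = 0.6196
Solving, x = 5.406 × 10^-3 mol, y = 3.806 × 10^-3 mol
mass of NaOH = 5.406 × 10^-3 × 40.00 = 0.2163 g

0.2163 g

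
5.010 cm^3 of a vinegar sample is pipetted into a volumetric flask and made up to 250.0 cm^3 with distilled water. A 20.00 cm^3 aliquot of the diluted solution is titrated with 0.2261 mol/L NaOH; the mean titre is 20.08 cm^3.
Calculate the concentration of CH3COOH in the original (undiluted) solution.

CH3COOH + NaOH → CH3COONa + H2O
n(NaOH) = 0.02008 × 0.2261 = 4.540 × 10^-3 mol
n(CH3COOH) in the aliquot = 4.540 × 10^-3 mol (1:1 ratio)
[CH3COOH]_dilute = 4.540 × 10^-3 / 0.02000 = 0.2270 mol/L
Dilution factor = 250.0 / 5.010 = 49.90
[CH3COOH]_stock = 0.2270 × 49.90 = 11.33 mol/L

11.33 mol/L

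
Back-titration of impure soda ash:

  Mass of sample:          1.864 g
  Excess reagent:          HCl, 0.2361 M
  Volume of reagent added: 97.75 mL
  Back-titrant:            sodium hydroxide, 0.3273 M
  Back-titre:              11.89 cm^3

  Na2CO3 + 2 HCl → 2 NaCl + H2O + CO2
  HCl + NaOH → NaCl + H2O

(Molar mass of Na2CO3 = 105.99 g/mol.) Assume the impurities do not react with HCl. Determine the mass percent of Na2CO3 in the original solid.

54.55 %

n(HCl) added = 0.09775 × 0.2361 = 0.02308 mol
n(NaOH) used in back-titration = 0.01189 × 0.3273 = 3.892 × 10^-3 mol
n(HCl) left over = 3.892 × 10^-3 mol (1:1 ratio)
n(HCl) consumed by analyte = 0.02308 − 3.892 × 10^-3 = 0.01919 mol
From the 1:2 ratio, n(Na2CO3) = 1/2 × 0.01919 = 9.594 × 10^-3 mol
mass of Na2CO3 = 9.594 × 10^-3 × 105.99 = 1.017 g
% Na2CO3 = 1.017 / 1.864 × 100 = 54.55 %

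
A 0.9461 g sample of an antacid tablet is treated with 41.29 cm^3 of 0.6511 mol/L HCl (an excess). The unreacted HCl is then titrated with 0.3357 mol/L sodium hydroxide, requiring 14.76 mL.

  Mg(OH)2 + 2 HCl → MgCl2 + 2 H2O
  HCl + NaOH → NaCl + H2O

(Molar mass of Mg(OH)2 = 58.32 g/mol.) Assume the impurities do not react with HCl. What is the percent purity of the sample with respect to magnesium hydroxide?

67.59 %

n(HCl) added = 0.04129 × 0.6511 = 0.02688 mol
n(NaOH) used in back-titration = 0.01476 × 0.3357 = 4.955 × 10^-3 mol
n(HCl) left over = 4.955 × 10^-3 mol (1:1 ratio)
n(HCl) consumed by analyte = 0.02688 − 4.955 × 10^-3 = 0.02193 mol
From the 1:2 ratio, n(Mg(OH)2) = 1/2 × 0.02193 = 0.01096 mol
mass of Mg(OH)2 = 0.01096 × 58.32 = 0.6394 g
% Mg(OH)2 = 0.6394 / 0.9461 × 100 = 67.59 %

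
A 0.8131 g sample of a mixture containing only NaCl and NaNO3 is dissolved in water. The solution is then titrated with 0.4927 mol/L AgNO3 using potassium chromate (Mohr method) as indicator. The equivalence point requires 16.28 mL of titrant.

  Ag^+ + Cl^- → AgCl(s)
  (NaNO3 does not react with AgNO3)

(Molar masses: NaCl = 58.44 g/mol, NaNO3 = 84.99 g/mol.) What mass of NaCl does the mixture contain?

0.4688 g

n(AgNO3) = 0.01628 × 0.4927 = 8.021 × 10^-3 mol
Let x = n(NaCl), y = n(NaNO3).
Titrant: 1x = 8.021 × 10^-3;  mass: 58.44x + 84.99y = 0.8131
Solving, x = 8.021 × 10^-3 mol, y = 4.052 × 10^-3 mol
mass of NaCl = 8.021 × 10^-3 × 58.44 = 0.4688 g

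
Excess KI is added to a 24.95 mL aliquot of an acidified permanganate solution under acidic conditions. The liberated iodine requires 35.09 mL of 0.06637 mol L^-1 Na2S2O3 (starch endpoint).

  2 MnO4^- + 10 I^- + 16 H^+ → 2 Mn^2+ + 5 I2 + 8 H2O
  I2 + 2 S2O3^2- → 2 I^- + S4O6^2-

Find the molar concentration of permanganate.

0.01867 mol/L

n(S2O3^2-) = 0.03509 × 0.06637 = 2.329 × 10^-3 mol
n(I2) = n(S2O3^2-)/2 = 1.164 × 10^-3 mol
From the 2:5 ratio, n(MnO4^-) in the aliquot = 2/5 × 1.164 × 10^-3 = 4.658 × 10^-4 mol
[MnO4^-] = 4.658 × 10^-4 / 0.02495 = 0.01867 mol/L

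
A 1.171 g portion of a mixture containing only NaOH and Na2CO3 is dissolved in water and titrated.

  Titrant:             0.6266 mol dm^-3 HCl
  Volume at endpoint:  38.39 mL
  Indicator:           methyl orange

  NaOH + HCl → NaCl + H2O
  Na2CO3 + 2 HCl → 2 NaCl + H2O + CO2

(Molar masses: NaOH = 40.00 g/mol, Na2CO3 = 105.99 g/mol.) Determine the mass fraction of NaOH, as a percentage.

n(HCl) = 0.03839 × 0.6266 = 0.02406 mol
Let x = n(NaOH), y = n(Na2CO3).
Titrant: 1x + 2y = 0.02406;  mass: 40.00x + 105.99y = 1.171
Solving, x = 7.988 × 10^-3 mol, y = 8.034 × 10^-3 mol
mass of NaOH = 7.988 × 10^-3 × 40.00 = 0.3195 g
% NaOH = 0.3195 / 1.171 × 100 = 27.29 %

27.29 %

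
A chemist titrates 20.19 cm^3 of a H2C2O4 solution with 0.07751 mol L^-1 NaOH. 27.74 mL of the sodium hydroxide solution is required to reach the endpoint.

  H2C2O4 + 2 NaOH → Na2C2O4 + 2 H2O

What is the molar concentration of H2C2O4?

n(NaOH) = 0.02774 L × 0.07751 mol/L = 2.150 × 10^-3 mol
From the 1:2 mole ratio, n(H2C2O4) = 1/2 × 2.150 × 10^-3 = 1.075 × 10^-3 mol
[H2C2O4] = 1.075 × 10^-3 mol / 0.02019 L = 0.05325 mol/L

0.05325 mol/L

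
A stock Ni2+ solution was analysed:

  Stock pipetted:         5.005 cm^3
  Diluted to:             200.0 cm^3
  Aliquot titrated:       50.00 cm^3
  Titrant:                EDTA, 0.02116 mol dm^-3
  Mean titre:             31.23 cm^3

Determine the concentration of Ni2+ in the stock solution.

Ni^2+ + EDTA^4- → [Ni(EDTA)]^2-
n(EDTA) = 0.03123 × 0.02116 = 6.608 × 10^-4 mol
n(Ni2+) in the aliquot = 6.608 × 10^-4 mol (1:1 ratio)
[Ni2+]_dilute = 6.608 × 10^-4 / 0.05000 = 0.01322 mol/L
Dilution factor = 200.0 / 5.005 = 39.96
[Ni2+]_stock = 0.01322 × 39.96 = 0.5281 mol/L

0.5281 mol/L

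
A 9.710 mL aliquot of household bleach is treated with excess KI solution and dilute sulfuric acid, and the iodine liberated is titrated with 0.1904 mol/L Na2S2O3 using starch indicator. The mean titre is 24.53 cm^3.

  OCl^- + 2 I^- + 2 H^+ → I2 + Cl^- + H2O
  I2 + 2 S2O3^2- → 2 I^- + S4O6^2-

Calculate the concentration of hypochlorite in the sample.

0.2405 mol/L

n(S2O3^2-) = 0.02453 × 0.1904 = 4.671 × 10^-3 mol
n(I2) = n(S2O3^2-)/2 = 2.335 × 10^-3 mol
n(OCl^-) in the aliquot = 2.335 × 10^-3 mol (1:1 ratio)
[OCl^-] = 2.335 × 10^-3 / 0.009710 = 0.2405 mol/L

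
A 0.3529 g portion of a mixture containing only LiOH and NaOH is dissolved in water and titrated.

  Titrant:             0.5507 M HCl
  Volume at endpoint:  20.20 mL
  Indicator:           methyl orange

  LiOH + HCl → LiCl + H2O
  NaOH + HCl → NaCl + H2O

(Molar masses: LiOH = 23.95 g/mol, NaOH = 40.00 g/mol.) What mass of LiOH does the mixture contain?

0.1374 g

n(HCl) = 0.02020 × 0.5507 = 0.01112 mol
Let x = n(LiOH), y = n(NaOH).
Titrant: 1x + 1y = 0.01112;  mass: 23.95x + 40.00y = 0.3529
Solving, x = 5.736 × 10^-3 mol, y = 5.388 × 10^-3 mol
mass of LiOH = 5.736 × 10^-3 × 23.95 = 0.1374 g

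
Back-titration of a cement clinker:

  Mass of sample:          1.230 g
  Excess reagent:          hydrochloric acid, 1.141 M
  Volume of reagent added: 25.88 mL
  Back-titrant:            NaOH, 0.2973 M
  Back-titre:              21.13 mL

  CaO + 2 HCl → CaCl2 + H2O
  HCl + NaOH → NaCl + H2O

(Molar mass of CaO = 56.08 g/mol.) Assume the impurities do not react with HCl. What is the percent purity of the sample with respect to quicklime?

n(HCl) added = 0.02588 × 1.141 = 0.02953 mol
n(NaOH) used in back-titration = 0.02113 × 0.2973 = 6.282 × 10^-3 mol
n(HCl) left over = 6.282 × 10^-3 mol (1:1 ratio)
n(HCl) consumed by analyte = 0.02953 − 6.282 × 10^-3 = 0.02325 mol
From the 1:2 ratio, n(CaO) = 1/2 × 0.02325 = 0.01162 mol
mass of CaO = 0.01162 × 56.08 = 0.6518 g
% CaO = 0.6518 / 1.230 × 100 = 53.00 %

53.00 %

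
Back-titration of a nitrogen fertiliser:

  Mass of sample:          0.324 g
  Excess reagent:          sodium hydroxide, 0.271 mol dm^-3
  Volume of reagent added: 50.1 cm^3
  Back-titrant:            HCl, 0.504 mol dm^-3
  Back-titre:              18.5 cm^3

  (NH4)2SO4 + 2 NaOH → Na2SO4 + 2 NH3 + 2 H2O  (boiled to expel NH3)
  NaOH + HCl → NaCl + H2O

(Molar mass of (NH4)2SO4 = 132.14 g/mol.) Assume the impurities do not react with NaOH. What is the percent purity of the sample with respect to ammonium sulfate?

n(NaOH) added = 0.0501 × 0.271 = 0.0136 mol
n(HCl) used in back-titration = 0.0185 × 0.504 = 9.32 × 10^-3 mol
n(NaOH) left over = 9.32 × 10^-3 mol (1:1 ratio)
n(NaOH) consumed by analyte = 0.0136 − 9.32 × 10^-3 = 4.25 × 10^-3 mol
From the 1:2 ratio, n((NH4)2SO4) = 1/2 × 4.25 × 10^-3 = 2.13 × 10^-3 mol
mass of (NH4)2SO4 = 2.13 × 10^-3 × 132.14 = 0.281 g
% (NH4)2SO4 = 0.281 / 0.324 × 100 = 86.7 %

86.7 %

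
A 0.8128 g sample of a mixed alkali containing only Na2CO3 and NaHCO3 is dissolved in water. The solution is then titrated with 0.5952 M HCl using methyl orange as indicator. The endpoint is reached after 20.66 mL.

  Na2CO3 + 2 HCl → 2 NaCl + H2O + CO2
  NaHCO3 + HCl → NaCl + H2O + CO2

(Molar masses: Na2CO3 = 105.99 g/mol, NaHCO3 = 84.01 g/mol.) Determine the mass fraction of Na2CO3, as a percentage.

n(HCl) = 0.02066 × 0.5952 = 0.01230 mol
Let x = n(Na2CO3), y = n(NaHCO3).
Titrant: 2x + 1y = 0.01230;  mass: 105.99x + 84.01y = 0.8128
Solving, x = 3.551 × 10^-3 mol, y = 5.195 × 10^-3 mol
mass of Na2CO3 = 3.551 × 10^-3 × 105.99 = 0.3764 g
% Na2CO3 = 0.3764 / 0.8128 × 100 = 46.30 %

46.30 %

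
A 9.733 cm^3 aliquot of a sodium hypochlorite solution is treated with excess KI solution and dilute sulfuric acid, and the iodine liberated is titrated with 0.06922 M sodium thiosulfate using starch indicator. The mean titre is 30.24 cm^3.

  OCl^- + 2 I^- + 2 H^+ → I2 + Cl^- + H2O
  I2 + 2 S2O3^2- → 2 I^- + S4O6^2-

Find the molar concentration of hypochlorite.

0.1075 M

n(S2O3^2-) = 0.03024 × 0.06922 = 2.093 × 10^-3 mol
n(I2) = n(S2O3^2-)/2 = 1.047 × 10^-3 mol
n(OCl^-) in the aliquot = 1.047 × 10^-3 mol (1:1 ratio)
[OCl^-] = 1.047 × 10^-3 / 0.009733 = 0.1075 mol/L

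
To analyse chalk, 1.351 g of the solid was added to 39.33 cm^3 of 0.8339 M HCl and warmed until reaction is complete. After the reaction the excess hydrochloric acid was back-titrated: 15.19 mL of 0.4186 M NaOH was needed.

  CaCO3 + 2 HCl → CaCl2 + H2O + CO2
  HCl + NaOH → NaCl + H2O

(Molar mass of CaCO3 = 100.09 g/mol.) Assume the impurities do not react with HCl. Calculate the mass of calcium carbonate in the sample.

1.323 g

n(HCl) added = 0.03933 × 0.8339 = 0.03280 mol
n(NaOH) used in back-titration = 0.01519 × 0.4186 = 6.359 × 10^-3 mol
n(HCl) left over = 6.359 × 10^-3 mol (1:1 ratio)
n(HCl) consumed by analyte = 0.03280 − 6.359 × 10^-3 = 0.02644 mol
From the 1:2 ratio, n(CaCO3) = 1/2 × 0.02644 = 0.01322 mol
mass of CaCO3 = 0.01322 × 100.09 = 1.323 g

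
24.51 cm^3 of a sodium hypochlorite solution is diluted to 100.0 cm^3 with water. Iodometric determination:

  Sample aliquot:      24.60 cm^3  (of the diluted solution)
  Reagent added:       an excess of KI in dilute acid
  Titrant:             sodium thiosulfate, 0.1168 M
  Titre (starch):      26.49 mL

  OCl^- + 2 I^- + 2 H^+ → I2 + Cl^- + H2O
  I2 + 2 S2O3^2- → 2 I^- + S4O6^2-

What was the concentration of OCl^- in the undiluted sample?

0.2566 M

n(S2O3^2-) = 0.02649 × 0.1168 = 3.094 × 10^-3 mol
n(I2) = n(S2O3^2-)/2 = 1.547 × 10^-3 mol
n(OCl^-) in the aliquot = 1.547 × 10^-3 mol (1:1 ratio)
[OCl^-]_dilute = 1.547 × 10^-3 / 0.02460 = 0.06289 mol/L
[OCl^-]_original = 0.06289 × 100.0/24.51 = 0.2566 mol/L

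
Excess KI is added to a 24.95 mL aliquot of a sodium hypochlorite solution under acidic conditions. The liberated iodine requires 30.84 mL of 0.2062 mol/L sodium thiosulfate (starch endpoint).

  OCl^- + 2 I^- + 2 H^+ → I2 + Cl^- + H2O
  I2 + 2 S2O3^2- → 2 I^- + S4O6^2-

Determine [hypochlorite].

0.1274 mol/L

n(S2O3^2-) = 0.03084 × 0.2062 = 6.359 × 10^-3 mol
n(I2) = n(S2O3^2-)/2 = 3.180 × 10^-3 mol
n(OCl^-) in the aliquot = 3.180 × 10^-3 mol (1:1 ratio)
[OCl^-] = 3.180 × 10^-3 / 0.02495 = 0.1274 mol/L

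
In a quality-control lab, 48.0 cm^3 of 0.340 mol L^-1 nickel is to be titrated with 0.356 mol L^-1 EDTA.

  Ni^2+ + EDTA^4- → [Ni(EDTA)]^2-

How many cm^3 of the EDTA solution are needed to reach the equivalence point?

45.8 mL

n(Ni2+) = 0.0480 L × 0.340 mol/L = 0.0163 mol
n(EDTA) = 0.0163 mol (1:1 stoichiometry)
V(EDTA) = 0.0163 mol / 0.356 mol/L = 0.0458 L = 45.8 mL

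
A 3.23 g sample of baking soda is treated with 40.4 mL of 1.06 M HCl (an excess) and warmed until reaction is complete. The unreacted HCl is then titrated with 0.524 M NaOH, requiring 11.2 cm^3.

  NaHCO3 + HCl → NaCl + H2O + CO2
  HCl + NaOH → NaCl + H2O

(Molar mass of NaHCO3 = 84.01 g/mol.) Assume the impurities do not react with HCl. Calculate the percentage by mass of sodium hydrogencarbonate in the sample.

96.1 %

n(HCl) added = 0.0404 × 1.06 = 0.0428 mol
n(NaOH) used in back-titration = 0.0112 × 0.524 = 5.87 × 10^-3 mol
n(HCl) left over = 5.87 × 10^-3 mol (1:1 ratio)
n(HCl) consumed by analyte = 0.0428 − 5.87 × 10^-3 = 0.0370 mol
n(NaHCO3) = 0.0370 mol (1:1 ratio)
mass of NaHCO3 = 0.0370 × 84.01 = 3.10 g
% NaHCO3 = 3.10 / 3.23 × 100 = 96.1 %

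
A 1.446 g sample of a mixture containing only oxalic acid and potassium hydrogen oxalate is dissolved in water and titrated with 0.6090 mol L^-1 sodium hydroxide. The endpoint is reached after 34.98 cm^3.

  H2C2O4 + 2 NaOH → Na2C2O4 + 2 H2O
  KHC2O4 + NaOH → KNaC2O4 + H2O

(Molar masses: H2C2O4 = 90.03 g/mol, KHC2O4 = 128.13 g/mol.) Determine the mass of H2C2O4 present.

n(NaOH) = 0.03498 × 0.6090 = 0.02130 mol
Let x = n(H2C2O4), y = n(KHC2O4).
Titrant: 2x + 1y = 0.02130;  mass: 90.03x + 128.13y = 1.446
Solving, x = 7.721 × 10^-3 mol, y = 5.860 × 10^-3 mol
mass of H2C2O4 = 7.721 × 10^-3 × 90.03 = 0.6952 g

0.6952 g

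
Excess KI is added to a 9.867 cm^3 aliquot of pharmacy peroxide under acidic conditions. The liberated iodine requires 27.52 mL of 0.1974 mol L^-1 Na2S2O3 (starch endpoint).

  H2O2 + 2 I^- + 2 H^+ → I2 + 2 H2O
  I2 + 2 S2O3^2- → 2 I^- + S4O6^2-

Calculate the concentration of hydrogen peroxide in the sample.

n(S2O3^2-) = 0.02752 × 0.1974 = 5.432 × 10^-3 mol
n(I2) = n(S2O3^2-)/2 = 2.716 × 10^-3 mol
n(H2O2) in the aliquot = 2.716 × 10^-3 mol (1:1 ratio)
[H2O2] = 2.716 × 10^-3 / 0.009867 = 0.2753 mol/L

0.2753 mol/L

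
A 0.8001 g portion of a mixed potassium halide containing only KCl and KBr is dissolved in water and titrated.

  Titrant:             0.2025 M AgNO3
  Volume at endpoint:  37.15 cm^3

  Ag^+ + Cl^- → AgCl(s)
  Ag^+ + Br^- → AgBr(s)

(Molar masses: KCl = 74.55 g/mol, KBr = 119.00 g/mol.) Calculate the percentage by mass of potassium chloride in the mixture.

19.94 %

n(AgNO3) = 0.03715 × 0.2025 = 7.523 × 10^-3 mol
Let x = n(KCl), y = n(KBr).
Titrant: 1x + 1y = 7.523 × 10^-3;  mass: 74.55x + 119.00y = 0.8001
Solving, x = 2.140 × 10^-3 mol, y = 5.383 × 10^-3 mol
mass of KCl = 2.140 × 10^-3 × 74.55 = 0.1595 g
% KCl = 0.1595 / 0.8001 × 100 = 19.94 %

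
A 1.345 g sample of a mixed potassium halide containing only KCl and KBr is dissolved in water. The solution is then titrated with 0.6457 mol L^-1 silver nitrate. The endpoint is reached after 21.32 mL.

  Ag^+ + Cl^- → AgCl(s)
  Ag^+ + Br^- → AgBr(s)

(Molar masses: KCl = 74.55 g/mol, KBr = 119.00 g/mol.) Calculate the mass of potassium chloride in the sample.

0.4917 g

n(AgNO3) = 0.02132 × 0.6457 = 0.01377 mol
Let x = n(KCl), y = n(KBr).
Titrant: 1x + 1y = 0.01377;  mass: 74.55x + 119.00y = 1.345
Solving, x = 6.596 × 10^-3 mol, y = 7.170 × 10^-3 mol
mass of KCl = 6.596 × 10^-3 × 74.55 = 0.4917 g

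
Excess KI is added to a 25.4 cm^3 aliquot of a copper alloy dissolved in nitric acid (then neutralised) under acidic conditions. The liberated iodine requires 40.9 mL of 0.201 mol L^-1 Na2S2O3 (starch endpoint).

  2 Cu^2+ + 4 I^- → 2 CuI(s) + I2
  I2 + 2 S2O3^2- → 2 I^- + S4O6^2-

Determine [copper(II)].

n(S2O3^2-) = 0.0409 × 0.201 = 8.22 × 10^-3 mol
n(I2) = n(S2O3^2-)/2 = 4.11 × 10^-3 mol
From the 2:1 ratio, n(Cu2+) in the aliquot = 2/1 × 4.11 × 10^-3 = 8.22 × 10^-3 mol
[Cu2+] = 8.22 × 10^-3 / 0.0254 = 0.324 mol/L

0.324 mol/L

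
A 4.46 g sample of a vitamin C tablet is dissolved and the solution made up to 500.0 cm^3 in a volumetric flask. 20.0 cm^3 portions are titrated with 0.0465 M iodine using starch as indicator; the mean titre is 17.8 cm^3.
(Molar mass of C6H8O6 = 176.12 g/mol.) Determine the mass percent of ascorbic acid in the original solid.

C6H8O6 + I2 → C6H6O6 + 2 HI
n(I2) per titration = 0.0178 × 0.0465 = 8.28 × 10^-4 mol
n(C6H8O6) in each aliquot = 8.28 × 10^-4 mol (1:1 ratio)
n(C6H8O6) in the whole flask = 8.28 × 10^-4 × 500.0/20.0 = 0.0207 mol
mass of C6H8O6 = 0.0207 × 176.12 = 3.64 g
% C6H8O6 = 3.64 / 4.46 × 100 = 81.7 %

81.7 %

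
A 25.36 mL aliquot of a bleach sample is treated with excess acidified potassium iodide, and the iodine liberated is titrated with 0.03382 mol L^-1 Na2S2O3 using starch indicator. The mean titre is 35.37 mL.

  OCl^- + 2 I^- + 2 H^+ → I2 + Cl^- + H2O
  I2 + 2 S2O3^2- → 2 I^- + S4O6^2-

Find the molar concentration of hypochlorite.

n(S2O3^2-) = 0.03537 × 0.03382 = 1.196 × 10^-3 mol
n(I2) = n(S2O3^2-)/2 = 5.981 × 10^-4 mol
n(OCl^-) in the aliquot = 5.981 × 10^-4 mol (1:1 ratio)
[OCl^-] = 5.981 × 10^-4 / 0.02536 = 0.02358 mol/L

0.02358 mol/L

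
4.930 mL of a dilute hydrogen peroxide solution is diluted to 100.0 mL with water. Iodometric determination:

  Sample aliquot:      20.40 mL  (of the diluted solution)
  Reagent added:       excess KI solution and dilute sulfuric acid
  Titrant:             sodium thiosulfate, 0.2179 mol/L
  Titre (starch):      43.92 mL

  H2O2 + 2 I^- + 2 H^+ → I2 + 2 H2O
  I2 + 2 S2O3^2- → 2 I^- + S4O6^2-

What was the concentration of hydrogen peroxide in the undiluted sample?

4.758 mol/L

n(S2O3^2-) = 0.04392 × 0.2179 = 9.570 × 10^-3 mol
n(I2) = n(S2O3^2-)/2 = 4.785 × 10^-3 mol
n(H2O2) in the aliquot = 4.785 × 10^-3 mol (1:1 ratio)
[H2O2]_dilute = 4.785 × 10^-3 / 0.02040 = 0.2346 mol/L
[H2O2]_original = 0.2346 × 100.0/4.930 = 4.758 mol/L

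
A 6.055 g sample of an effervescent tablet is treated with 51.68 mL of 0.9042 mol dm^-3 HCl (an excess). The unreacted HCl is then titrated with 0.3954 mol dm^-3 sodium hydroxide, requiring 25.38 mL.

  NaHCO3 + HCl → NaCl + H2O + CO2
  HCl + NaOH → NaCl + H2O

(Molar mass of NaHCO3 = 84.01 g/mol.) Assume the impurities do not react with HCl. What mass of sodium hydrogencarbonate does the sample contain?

3.083 g

n(HCl) added = 0.05168 × 0.9042 = 0.04673 mol
n(NaOH) used in back-titration = 0.02538 × 0.3954 = 0.01004 mol
n(HCl) left over = 0.01004 mol (1:1 ratio)
n(HCl) consumed by analyte = 0.04673 − 0.01004 = 0.03669 mol
n(NaHCO3) = 0.03669 mol (1:1 ratio)
mass of NaHCO3 = 0.03669 × 84.01 = 3.083 g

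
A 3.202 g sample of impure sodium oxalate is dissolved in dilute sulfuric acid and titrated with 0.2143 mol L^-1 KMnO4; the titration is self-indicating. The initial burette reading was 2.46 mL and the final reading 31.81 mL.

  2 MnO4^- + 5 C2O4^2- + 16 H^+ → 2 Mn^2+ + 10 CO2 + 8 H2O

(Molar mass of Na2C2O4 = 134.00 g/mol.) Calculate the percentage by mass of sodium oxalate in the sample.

65.80 %

n(KMnO4) = 0.02935 L × 0.2143 mol/L = 6.290 × 10^-3 mol
From the 5:2 ratio, n(Na2C2O4) = 5/2 × 6.290 × 10^-3 = 0.01572 mol
mass of Na2C2O4 = 0.01572 × 134.00 g/mol = 2.107 g
% Na2C2O4 = 2.107 / 3.202 × 100 = 65.80 %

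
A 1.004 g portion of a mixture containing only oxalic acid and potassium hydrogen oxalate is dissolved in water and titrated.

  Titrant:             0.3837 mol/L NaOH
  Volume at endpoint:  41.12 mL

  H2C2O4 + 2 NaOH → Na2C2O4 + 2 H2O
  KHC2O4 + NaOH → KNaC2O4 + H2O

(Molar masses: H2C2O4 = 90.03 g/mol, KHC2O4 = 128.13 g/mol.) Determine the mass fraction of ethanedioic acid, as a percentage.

54.89 %

n(NaOH) = 0.04112 × 0.3837 = 0.01578 mol
Let x = n(H2C2O4), y = n(KHC2O4).
Titrant: 2x + 1y = 0.01578;  mass: 90.03x + 128.13y = 1.004
Solving, x = 6.122 × 10^-3 mol, y = 3.534 × 10^-3 mol
mass of H2C2O4 = 6.122 × 10^-3 × 90.03 = 0.5511 g
% H2C2O4 = 0.5511 / 1.004 × 100 = 54.89 %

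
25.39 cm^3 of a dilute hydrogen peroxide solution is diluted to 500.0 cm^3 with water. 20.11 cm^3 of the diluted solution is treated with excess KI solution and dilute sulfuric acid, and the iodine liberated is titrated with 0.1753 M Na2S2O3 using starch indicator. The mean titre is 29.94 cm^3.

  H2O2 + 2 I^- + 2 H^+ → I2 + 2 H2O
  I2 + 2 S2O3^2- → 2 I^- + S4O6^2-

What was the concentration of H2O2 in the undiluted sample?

n(S2O3^2-) = 0.02994 × 0.1753 = 5.248 × 10^-3 mol
n(I2) = n(S2O3^2-)/2 = 2.624 × 10^-3 mol
n(H2O2) in the aliquot = 2.624 × 10^-3 mol (1:1 ratio)
[H2O2]_dilute = 2.624 × 10^-3 / 0.02011 = 0.1305 mol/L
[H2O2]_original = 0.1305 × 500.0/25.39 = 2.570 mol/L

2.570 M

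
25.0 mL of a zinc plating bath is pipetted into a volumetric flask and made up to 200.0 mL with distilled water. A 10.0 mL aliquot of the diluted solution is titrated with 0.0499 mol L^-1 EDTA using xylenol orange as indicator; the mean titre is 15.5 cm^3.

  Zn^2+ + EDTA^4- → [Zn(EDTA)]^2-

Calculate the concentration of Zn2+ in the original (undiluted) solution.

n(EDTA) = 0.0155 × 0.0499 = 7.73 × 10^-4 mol
n(Zn2+) in the aliquot = 7.73 × 10^-4 mol (1:1 ratio)
[Zn2+]_dilute = 7.73 × 10^-4 / 0.0100 = 0.0773 mol/L
Dilution factor = 200.0 / 25.0 = 8.000
[Zn2+]_stock = 0.0773 × 8.000 = 0.619 mol/L

0.619 mol/L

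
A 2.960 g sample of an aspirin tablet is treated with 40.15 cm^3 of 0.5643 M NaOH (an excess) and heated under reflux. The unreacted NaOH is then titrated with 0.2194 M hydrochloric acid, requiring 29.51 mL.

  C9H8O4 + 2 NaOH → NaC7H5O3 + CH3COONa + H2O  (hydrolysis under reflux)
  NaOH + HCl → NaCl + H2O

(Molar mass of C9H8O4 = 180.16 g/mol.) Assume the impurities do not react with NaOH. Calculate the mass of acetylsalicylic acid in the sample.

n(NaOH) added = 0.04015 × 0.5643 = 0.02266 mol
n(HCl) used in back-titration = 0.02951 × 0.2194 = 6.474 × 10^-3 mol
n(NaOH) left over = 6.474 × 10^-3 mol (1:1 ratio)
n(NaOH) consumed by analyte = 0.02266 − 6.474 × 10^-3 = 0.01618 mol
From the 1:2 ratio, n(C9H8O4) = 1/2 × 0.01618 = 8.091 × 10^-3 mol
mass of C9H8O4 = 8.091 × 10^-3 × 180.16 = 1.458 g

1.458 g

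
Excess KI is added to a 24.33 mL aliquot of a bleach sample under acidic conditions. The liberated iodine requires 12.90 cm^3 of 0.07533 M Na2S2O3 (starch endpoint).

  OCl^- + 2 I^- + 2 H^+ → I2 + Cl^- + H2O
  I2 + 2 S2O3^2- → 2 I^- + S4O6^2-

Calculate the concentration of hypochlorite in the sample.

0.01997 M

n(S2O3^2-) = 0.01290 × 0.07533 = 9.718 × 10^-4 mol
n(I2) = n(S2O3^2-)/2 = 4.859 × 10^-4 mol
n(OCl^-) in the aliquot = 4.859 × 10^-4 mol (1:1 ratio)
[OCl^-] = 4.859 × 10^-4 / 0.02433 = 0.01997 mol/L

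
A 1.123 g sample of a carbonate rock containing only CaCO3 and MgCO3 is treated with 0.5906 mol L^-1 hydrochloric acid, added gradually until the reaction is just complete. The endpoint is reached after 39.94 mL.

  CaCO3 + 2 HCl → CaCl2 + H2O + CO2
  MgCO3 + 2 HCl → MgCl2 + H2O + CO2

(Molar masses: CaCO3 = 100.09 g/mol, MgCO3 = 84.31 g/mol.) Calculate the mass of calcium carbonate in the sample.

0.8158 g

n(HCl) = 0.03994 × 0.5906 = 0.02359 mol
Let x = n(CaCO3), y = n(MgCO3).
Titrant: 2x + 2y = 0.02359;  mass: 100.09x + 84.31y = 1.123
Solving, x = 8.151 × 10^-3 mol, y = 3.643 × 10^-3 mol
mass of CaCO3 = 8.151 × 10^-3 × 100.09 = 0.8158 g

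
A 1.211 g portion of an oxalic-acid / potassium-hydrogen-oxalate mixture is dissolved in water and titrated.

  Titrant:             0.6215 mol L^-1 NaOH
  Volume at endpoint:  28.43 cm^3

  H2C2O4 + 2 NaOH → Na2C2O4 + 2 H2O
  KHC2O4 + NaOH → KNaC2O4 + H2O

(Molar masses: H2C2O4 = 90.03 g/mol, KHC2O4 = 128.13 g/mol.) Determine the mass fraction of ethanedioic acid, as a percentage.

n(NaOH) = 0.02843 × 0.6215 = 0.01767 mol
Let x = n(H2C2O4), y = n(KHC2O4).
Titrant: 2x + 1y = 0.01767;  mass: 90.03x + 128.13y = 1.211
Solving, x = 6.334 × 10^-3 mol, y = 5.001 × 10^-3 mol
mass of H2C2O4 = 6.334 × 10^-3 × 90.03 = 0.5703 g
% H2C2O4 = 0.5703 / 1.211 × 100 = 47.09 %

47.09 %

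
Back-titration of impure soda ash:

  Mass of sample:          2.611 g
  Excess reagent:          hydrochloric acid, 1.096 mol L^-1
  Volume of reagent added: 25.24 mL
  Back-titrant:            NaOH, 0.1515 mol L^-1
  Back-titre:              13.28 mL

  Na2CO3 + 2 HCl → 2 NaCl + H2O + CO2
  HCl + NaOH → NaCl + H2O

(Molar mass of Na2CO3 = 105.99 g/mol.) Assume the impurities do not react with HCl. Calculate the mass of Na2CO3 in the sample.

1.359 g

n(HCl) added = 0.02524 × 1.096 = 0.02766 mol
n(NaOH) used in back-titration = 0.01328 × 0.1515 = 2.012 × 10^-3 mol
n(HCl) left over = 2.012 × 10^-3 mol (1:1 ratio)
n(HCl) consumed by analyte = 0.02766 − 2.012 × 10^-3 = 0.02565 mol
From the 1:2 ratio, n(Na2CO3) = 1/2 × 0.02565 = 0.01283 mol
mass of Na2CO3 = 0.01283 × 105.99 = 1.359 g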